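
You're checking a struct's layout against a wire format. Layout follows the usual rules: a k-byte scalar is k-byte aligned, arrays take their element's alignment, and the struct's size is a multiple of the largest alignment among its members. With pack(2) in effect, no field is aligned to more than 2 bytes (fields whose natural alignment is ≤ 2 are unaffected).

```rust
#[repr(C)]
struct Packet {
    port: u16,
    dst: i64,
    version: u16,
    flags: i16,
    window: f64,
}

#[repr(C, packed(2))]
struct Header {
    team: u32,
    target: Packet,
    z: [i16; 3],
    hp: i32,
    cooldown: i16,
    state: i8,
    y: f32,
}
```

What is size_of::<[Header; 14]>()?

Packet: @0: port [2B, align 2] → 2; +6 pad (align 8); @8: dst [8B, align 8] → 16; @16: version [2B, align 2] → 18; @18: flags [2B, align 2] → 20; +4 pad (align 8); @24: window [8B, align 8] → 32; size 32, align 8
@0: team [4B, align 2] → 4
@4: target [32B, align 2] → 36
@36: z [6B, align 2] → 42
@42: hp [4B, align 2] → 46
@46: cooldown [2B, align 2] → 48
@48: state [1B, align 1] → 49
+1 pad (align 2)
@50: y [4B, align 2] → 54
size 54, align 2
array of 14: 14 × 54 = 756

756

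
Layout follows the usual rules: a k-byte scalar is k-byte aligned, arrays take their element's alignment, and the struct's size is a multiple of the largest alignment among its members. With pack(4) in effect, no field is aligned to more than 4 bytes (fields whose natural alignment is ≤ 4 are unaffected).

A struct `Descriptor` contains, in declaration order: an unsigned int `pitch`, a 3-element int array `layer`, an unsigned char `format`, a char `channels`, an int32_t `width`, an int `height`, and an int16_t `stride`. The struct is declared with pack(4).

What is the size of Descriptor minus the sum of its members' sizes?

4

0..4  pitch  (4B, 4-aligned)
4..16  layer  (12B, 4-aligned)
16..17  format  (1B, 1-aligned)
17..18  channels  (1B, 1-aligned)
18..20  -- padding (2B)
20..24  width  (4B, 4-aligned)
24..28  height  (4B, 4-aligned)
28..30  stride  (2B, 2-aligned)
30..32  -- tail padding (2B)
sizeof = 32, alignof = 4
data bytes 28, size 32 → padding 4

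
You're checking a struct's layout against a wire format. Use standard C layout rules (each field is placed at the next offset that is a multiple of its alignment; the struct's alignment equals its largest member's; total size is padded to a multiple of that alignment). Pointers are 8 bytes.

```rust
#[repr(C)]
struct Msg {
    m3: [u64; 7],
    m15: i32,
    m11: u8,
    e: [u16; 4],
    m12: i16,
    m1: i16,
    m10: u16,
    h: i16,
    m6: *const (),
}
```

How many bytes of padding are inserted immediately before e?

1

m3 at 0 (size 56, align 8) → ends 56
m15 at 56 (size 4, align 4) → ends 60
m11 at 60 (size 1, align 1) → ends 61
pad 1 to align 2 for e
e at 62 (size 8, align 2) → ends 70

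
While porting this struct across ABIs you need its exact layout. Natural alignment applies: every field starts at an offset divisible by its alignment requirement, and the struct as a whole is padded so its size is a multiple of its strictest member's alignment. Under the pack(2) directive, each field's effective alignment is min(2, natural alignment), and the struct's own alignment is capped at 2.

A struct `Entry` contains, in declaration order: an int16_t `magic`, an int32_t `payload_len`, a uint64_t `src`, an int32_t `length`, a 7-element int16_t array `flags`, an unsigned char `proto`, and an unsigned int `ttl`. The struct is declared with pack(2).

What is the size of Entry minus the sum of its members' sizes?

@0: magic [2B, align 2] → 2
@2: payload_len [4B, align 2] → 6
@6: src [8B, align 2] → 14
@14: length [4B, align 2] → 18
@18: flags [14B, align 2] → 32
@32: proto [1B, align 1] → 33
+1 pad (align 2)
@34: ttl [4B, align 2] → 38
size 38, align 2
data bytes 37, size 38 → padding 1

1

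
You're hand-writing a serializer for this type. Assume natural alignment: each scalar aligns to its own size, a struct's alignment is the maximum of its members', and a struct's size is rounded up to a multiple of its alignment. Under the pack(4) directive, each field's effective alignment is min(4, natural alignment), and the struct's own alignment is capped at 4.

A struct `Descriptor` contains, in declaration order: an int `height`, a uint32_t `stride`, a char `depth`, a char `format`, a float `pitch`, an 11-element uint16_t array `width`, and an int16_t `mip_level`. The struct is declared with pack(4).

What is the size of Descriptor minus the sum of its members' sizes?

2

height at 0 (size 4, align 4) → ends 4
stride at 4 (size 4, align 4) → ends 8
depth at 8 (size 1, align 1) → ends 9
format at 9 (size 1, align 1) → ends 10
pad 2 to align 4 for pitch
pitch at 12 (size 4, align 4) → ends 16
width at 16 (size 22, align 2) → ends 38
mip_level at 38 (size 2, align 2) → ends 40
total 40 bytes, alignment 4
data bytes 38, size 40 → padding 2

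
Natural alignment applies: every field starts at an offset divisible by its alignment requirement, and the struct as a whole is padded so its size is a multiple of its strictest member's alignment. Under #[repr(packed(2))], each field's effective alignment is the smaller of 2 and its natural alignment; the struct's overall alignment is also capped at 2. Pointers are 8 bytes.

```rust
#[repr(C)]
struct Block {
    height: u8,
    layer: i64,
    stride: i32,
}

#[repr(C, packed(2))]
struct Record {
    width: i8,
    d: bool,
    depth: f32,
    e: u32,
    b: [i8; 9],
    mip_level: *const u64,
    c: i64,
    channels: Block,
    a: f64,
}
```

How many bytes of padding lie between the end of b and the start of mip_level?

Block: 0..1  height  (1B, 1-aligned); 1..8  -- padding (7B); 8..16  layer  (8B, 8-aligned); 16..20  stride  (4B, 4-aligned); 20..24  -- tail padding (4B); sizeof = 24, alignof = 8
0..1  width  (1B, 1-aligned)
1..2  d  (1B, 1-aligned)
2..6  depth  (4B, 2-aligned)
6..10  e  (4B, 2-aligned)
10..19  b  (9B, 1-aligned)
19..20  -- padding (1B)
20..28  mip_level  (8B, 2-aligned)

1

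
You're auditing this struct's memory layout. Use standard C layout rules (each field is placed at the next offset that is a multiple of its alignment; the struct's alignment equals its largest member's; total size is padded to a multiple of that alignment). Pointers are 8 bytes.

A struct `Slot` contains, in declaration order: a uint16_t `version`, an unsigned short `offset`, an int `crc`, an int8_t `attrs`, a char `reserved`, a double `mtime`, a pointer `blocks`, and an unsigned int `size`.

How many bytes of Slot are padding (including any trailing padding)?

10

@0: version [2B, align 2] → 2
@2: offset [2B, align 2] → 4
@4: crc [4B, align 4] → 8
@8: attrs [1B, align 1] → 9
@9: reserved [1B, align 1] → 10
+6 pad (align 8)
@16: mtime [8B, align 8] → 24
@24: blocks [8B, align 8] → 32
@32: size [4B, align 4] → 36
+4 tail pad (align 8)
size 40, align 8
data bytes 30, size 40 → padding 10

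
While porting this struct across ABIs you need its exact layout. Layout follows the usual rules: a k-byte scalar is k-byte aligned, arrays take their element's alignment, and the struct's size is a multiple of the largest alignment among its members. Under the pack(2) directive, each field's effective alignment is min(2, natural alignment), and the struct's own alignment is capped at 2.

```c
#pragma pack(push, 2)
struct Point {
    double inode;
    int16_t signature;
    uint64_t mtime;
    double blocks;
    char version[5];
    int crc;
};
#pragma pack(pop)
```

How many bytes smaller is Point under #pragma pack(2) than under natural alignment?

12

natural layout:
  @0: inode [8B, align 8] → 8
  @8: signature [2B, align 2] → 10
  +6 pad (align 8)
  @16: mtime [8B, align 8] → 24
  @24: blocks [8B, align 8] → 32
  @32: version [5B, align 1] → 37
  +3 pad (align 4)
  @40: crc [4B, align 4] → 44
  +4 tail pad (align 8)
  size 48, align 8
packed(2) layout:
  @0: inode [8B, align 2] → 8
  @8: signature [2B, align 2] → 10
  @10: mtime [8B, align 2] → 18
  @18: blocks [8B, align 2] → 26
  @26: version [5B, align 1] → 31
  +1 pad (align 2)
  @32: crc [4B, align 2] → 36
  size 36, align 2
48 − 36 = 12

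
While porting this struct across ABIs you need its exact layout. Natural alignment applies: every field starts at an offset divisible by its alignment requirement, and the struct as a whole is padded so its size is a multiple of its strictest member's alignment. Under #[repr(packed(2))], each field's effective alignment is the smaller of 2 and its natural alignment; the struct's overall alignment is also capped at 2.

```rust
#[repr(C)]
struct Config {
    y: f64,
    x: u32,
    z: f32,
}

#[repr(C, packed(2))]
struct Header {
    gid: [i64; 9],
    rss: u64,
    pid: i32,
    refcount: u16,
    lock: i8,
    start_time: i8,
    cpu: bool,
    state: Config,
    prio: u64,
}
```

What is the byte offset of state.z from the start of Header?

Config: 0..8  y  (8B, 8-aligned); 8..12  x  (4B, 4-aligned); 12..16  z  (4B, 4-aligned); sizeof = 16, alignof = 8
0..72  gid  (72B, 2-aligned)
72..80  rss  (8B, 2-aligned)
80..84  pid  (4B, 2-aligned)
84..86  refcount  (2B, 2-aligned)
86..87  lock  (1B, 1-aligned)
87..88  start_time  (1B, 1-aligned)
88..89  cpu  (1B, 1-aligned)
89..90  -- padding (1B)
90..106  state  (16B, 2-aligned)
within Config: z at 12
90 + 12 = 102

102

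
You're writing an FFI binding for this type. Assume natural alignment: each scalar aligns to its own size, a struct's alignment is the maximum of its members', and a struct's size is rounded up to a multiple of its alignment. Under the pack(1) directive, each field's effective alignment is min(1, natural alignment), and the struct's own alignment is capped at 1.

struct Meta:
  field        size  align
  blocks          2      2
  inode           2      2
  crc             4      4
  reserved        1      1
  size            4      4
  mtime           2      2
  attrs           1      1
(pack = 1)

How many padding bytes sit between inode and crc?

0

@0: blocks [2B, align 1] → 2
@2: inode [2B, align 1] → 4
@4: crc [4B, align 1] → 8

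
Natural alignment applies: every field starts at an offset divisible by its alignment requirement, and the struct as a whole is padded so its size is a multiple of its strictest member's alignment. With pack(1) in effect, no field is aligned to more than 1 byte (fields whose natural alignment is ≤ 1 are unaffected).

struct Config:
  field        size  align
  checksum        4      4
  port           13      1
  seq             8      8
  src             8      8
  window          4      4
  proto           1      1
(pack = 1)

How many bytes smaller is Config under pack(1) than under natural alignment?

10

natural layout:
  0..4  checksum  (4B, 4-aligned)
  4..17  port  (13B, 1-aligned)
  17..24  -- padding (7B)
  24..32  seq  (8B, 8-aligned)
  32..40  src  (8B, 8-aligned)
  40..44  window  (4B, 4-aligned)
  44..45  proto  (1B, 1-aligned)
  45..48  -- tail padding (3B)
  sizeof = 48, alignof = 8
packed(1) layout:
  0..4  checksum  (4B, 1-aligned)
  4..17  port  (13B, 1-aligned)
  17..25  seq  (8B, 1-aligned)
  25..33  src  (8B, 1-aligned)
  33..37  window  (4B, 1-aligned)
  37..38  proto  (1B, 1-aligned)
  sizeof = 38, alignof = 1
48 − 38 = 10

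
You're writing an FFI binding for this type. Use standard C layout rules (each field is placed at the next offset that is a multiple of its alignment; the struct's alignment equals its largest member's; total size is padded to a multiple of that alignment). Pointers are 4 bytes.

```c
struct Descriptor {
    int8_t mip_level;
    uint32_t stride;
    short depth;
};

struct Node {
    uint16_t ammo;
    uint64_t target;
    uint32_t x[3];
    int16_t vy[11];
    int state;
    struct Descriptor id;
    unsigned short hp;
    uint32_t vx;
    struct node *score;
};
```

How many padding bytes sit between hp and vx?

Descriptor: @0: mip_level [1B, align 1] → 1; +3 pad (align 4); @4: stride [4B, align 4] → 8; @8: depth [2B, align 2] → 10; +2 tail pad (align 4); size 12, align 4
@0: ammo [2B, align 2] → 2
+6 pad (align 8)
@8: target [8B, align 8] → 16
@16: x [12B, align 4] → 28
@28: vy [22B, align 2] → 50
+2 pad (align 4)
@52: state [4B, align 4] → 56
@56: id [12B, align 4] → 68
@68: hp [2B, align 2] → 70
+2 pad (align 4)
@72: vx [4B, align 4] → 76

2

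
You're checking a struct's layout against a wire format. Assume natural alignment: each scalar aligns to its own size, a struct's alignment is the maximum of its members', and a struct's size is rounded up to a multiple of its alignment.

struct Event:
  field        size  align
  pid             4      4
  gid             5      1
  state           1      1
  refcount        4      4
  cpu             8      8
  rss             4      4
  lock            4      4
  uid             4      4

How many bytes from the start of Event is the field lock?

28

pid at 0 (size 4, align 4) → ends 4
gid at 4 (size 5, align 1) → ends 9
state at 9 (size 1, align 1) → ends 10
pad 2 to align 4 for refcount
refcount at 12 (size 4, align 4) → ends 16
cpu at 16 (size 8, align 8) → ends 24
rss at 24 (size 4, align 4) → ends 28
lock at 28 (size 4, align 4) → ends 32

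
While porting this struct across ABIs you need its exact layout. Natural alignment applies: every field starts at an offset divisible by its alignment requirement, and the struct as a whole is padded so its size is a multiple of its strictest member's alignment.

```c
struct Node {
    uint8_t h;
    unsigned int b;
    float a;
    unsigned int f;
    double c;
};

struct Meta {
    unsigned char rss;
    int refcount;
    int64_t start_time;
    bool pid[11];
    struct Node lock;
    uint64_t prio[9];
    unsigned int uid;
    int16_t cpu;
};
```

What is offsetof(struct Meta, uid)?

Node: h at 0 (size 1, align 1) → ends 1; pad 3 to align 4 for b; b at 4 (size 4, align 4) → ends 8; a at 8 (size 4, align 4) → ends 12; f at 12 (size 4, align 4) → ends 16; c at 16 (size 8, align 8) → ends 24; total 24 bytes, alignment 8
rss at 0 (size 1, align 1) → ends 1
pad 3 to align 4 for refcount
refcount at 4 (size 4, align 4) → ends 8
start_time at 8 (size 8, align 8) → ends 16
pid at 16 (size 11, align 1) → ends 27
pad 5 to align 8 for lock
lock at 32 (size 24, align 8) → ends 56
prio at 56 (size 72, align 8) → ends 128
uid at 128 (size 4, align 4) → ends 132

128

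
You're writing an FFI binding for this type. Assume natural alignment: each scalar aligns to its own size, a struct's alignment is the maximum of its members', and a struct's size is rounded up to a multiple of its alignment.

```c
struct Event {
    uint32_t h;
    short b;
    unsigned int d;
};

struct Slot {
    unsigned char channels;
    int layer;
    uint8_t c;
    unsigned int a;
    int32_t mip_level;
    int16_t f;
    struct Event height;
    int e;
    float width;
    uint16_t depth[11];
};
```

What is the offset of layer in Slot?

4

Event: h at 0 (size 4, align 4) → ends 4; b at 4 (size 2, align 2) → ends 6; pad 2 to align 4 for d; d at 8 (size 4, align 4) → ends 12; total 12 bytes, alignment 4
channels at 0 (size 1, align 1) → ends 1
pad 3 to align 4 for layer
layer at 4 (size 4, align 4) → ends 8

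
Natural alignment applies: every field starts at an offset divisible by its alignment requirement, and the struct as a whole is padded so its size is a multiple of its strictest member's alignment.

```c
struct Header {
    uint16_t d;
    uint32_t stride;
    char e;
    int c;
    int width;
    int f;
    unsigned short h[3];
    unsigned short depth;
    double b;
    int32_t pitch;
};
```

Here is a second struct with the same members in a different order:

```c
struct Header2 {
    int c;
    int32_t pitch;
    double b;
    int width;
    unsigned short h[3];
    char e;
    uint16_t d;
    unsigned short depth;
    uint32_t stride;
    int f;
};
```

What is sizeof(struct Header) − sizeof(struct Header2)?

d at 0 (size 2, align 2) → ends 2
pad 2 to align 4 for stride
stride at 4 (size 4, align 4) → ends 8
e at 8 (size 1, align 1) → ends 9
pad 3 to align 4 for c
c at 12 (size 4, align 4) → ends 16
width at 16 (size 4, align 4) → ends 20
f at 20 (size 4, align 4) → ends 24
h at 24 (size 6, align 2) → ends 30
depth at 30 (size 2, align 2) → ends 32
b at 32 (size 8, align 8) → ends 40
pitch at 40 (size 4, align 4) → ends 44
tail pad 4 to reach multiple of 8
total 48 bytes, alignment 8
— Header2 —
c at 0 (size 4, align 4) → ends 4
pitch at 4 (size 4, align 4) → ends 8
b at 8 (size 8, align 8) → ends 16
width at 16 (size 4, align 4) → ends 20
h at 20 (size 6, align 2) → ends 26
e at 26 (size 1, align 1) → ends 27
pad 1 to align 2 for d
d at 28 (size 2, align 2) → ends 30
depth at 30 (size 2, align 2) → ends 32
stride at 32 (size 4, align 4) → ends 36
f at 36 (size 4, align 4) → ends 40
total 40 bytes, alignment 8
48 − 40 = 8

8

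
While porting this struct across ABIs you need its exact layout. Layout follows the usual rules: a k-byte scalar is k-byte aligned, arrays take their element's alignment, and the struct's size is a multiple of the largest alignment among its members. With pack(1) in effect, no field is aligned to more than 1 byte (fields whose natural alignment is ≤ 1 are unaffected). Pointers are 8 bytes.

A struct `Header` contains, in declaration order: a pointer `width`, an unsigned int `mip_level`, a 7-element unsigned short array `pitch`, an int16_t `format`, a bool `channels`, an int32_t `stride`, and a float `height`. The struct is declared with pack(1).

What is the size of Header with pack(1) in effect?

@0: width [8B, align 1] → 8
@8: mip_level [4B, align 1] → 12
@12: pitch [14B, align 1] → 26
@26: format [2B, align 1] → 28
@28: channels [1B, align 1] → 29
@29: stride [4B, align 1] → 33
@33: height [4B, align 1] → 37
size 37, align 1

37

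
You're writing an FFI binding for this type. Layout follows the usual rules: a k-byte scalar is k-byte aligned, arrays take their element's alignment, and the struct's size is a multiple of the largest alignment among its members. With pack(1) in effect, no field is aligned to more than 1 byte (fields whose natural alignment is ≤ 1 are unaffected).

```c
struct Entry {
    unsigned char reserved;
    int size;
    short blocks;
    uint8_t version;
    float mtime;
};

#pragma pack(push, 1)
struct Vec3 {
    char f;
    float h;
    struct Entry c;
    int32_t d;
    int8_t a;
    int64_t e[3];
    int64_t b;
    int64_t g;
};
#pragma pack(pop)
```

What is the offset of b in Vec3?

Entry: reserved at 0 (size 1, align 1) → ends 1; pad 3 to align 4 for size; size at 4 (size 4, align 4) → ends 8; blocks at 8 (size 2, align 2) → ends 10; version at 10 (size 1, align 1) → ends 11; pad 1 to align 4 for mtime; mtime at 12 (size 4, align 4) → ends 16; total 16 bytes, alignment 4
f at 0 (size 1, align 1) → ends 1
h at 1 (size 4, align 1) → ends 5
c at 5 (size 16, align 1) → ends 21
d at 21 (size 4, align 1) → ends 25
a at 25 (size 1, align 1) → ends 26
e at 26 (size 24, align 1) → ends 50
b at 50 (size 8, align 1) → ends 58

50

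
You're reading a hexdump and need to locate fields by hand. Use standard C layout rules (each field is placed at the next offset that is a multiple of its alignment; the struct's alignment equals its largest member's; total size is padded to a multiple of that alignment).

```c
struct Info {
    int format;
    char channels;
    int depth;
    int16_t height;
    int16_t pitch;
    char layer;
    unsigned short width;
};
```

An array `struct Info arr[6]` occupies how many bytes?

120

@0: format [4B, align 4] → 4
@4: channels [1B, align 1] → 5
+3 pad (align 4)
@8: depth [4B, align 4] → 12
@12: height [2B, align 2] → 14
@14: pitch [2B, align 2] → 16
@16: layer [1B, align 1] → 17
+1 pad (align 2)
@18: width [2B, align 2] → 20
size 20, align 4
array of 6: 6 × 20 = 120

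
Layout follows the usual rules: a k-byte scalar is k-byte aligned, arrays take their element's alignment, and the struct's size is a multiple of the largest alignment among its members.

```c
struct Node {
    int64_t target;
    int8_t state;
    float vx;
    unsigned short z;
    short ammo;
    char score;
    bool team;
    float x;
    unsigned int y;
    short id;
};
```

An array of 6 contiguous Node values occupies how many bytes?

240

@0: target [8B, align 8] → 8
@8: state [1B, align 1] → 9
+3 pad (align 4)
@12: vx [4B, align 4] → 16
@16: z [2B, align 2] → 18
@18: ammo [2B, align 2] → 20
@20: score [1B, align 1] → 21
@21: team [1B, align 1] → 22
+2 pad (align 4)
@24: x [4B, align 4] → 28
@28: y [4B, align 4] → 32
@32: id [2B, align 2] → 34
+6 tail pad (align 8)
size 40, align 8
array of 6: 6 × 40 = 240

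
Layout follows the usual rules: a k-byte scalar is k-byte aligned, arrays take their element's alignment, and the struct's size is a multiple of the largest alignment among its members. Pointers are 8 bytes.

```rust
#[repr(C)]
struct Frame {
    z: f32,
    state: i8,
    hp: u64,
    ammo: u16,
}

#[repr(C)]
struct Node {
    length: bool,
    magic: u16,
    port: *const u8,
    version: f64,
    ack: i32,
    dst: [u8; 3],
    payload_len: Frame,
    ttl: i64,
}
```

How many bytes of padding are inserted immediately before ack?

0

Frame: @0: z [4B, align 4] → 4; @4: state [1B, align 1] → 5; +3 pad (align 8); @8: hp [8B, align 8] → 16; @16: ammo [2B, align 2] → 18; +6 tail pad (align 8); size 24, align 8
@0: length [1B, align 1] → 1
+1 pad (align 2)
@2: magic [2B, align 2] → 4
+4 pad (align 8)
@8: port [8B, align 8] → 16
@16: version [8B, align 8] → 24
@24: ack [4B, align 4] → 28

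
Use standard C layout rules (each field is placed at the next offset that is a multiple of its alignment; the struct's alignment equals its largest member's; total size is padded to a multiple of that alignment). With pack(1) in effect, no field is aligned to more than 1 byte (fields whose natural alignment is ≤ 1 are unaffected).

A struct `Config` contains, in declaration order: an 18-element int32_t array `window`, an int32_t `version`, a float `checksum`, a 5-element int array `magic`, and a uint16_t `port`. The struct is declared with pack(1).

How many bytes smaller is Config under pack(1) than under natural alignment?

2

natural layout:
  @0: window [72B, align 4] → 72
  @72: version [4B, align 4] → 76
  @76: checksum [4B, align 4] → 80
  @80: magic [20B, align 4] → 100
  @100: port [2B, align 2] → 102
  +2 tail pad (align 4)
  size 104, align 4
packed(1) layout:
  @0: window [72B, align 1] → 72
  @72: version [4B, align 1] → 76
  @76: checksum [4B, align 1] → 80
  @80: magic [20B, align 1] → 100
  @100: port [2B, align 1] → 102
  size 102, align 1
104 − 102 = 2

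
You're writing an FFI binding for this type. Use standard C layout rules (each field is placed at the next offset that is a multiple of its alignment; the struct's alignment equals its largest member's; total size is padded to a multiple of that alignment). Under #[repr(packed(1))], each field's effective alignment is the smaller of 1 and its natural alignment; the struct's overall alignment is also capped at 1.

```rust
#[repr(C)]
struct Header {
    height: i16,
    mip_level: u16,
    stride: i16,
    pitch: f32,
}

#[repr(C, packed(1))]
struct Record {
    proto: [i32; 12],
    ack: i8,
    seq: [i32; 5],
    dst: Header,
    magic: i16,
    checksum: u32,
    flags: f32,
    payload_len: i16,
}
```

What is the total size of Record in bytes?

Header: height at 0 (size 2, align 2) → ends 2; mip_level at 2 (size 2, align 2) → ends 4; stride at 4 (size 2, align 2) → ends 6; pad 2 to align 4 for pitch; pitch at 8 (size 4, align 4) → ends 12; total 12 bytes, alignment 4
proto at 0 (size 48, align 1) → ends 48
ack at 48 (size 1, align 1) → ends 49
seq at 49 (size 20, align 1) → ends 69
dst at 69 (size 12, align 1) → ends 81
magic at 81 (size 2, align 1) → ends 83
checksum at 83 (size 4, align 1) → ends 87
flags at 87 (size 4, align 1) → ends 91
payload_len at 91 (size 2, align 1) → ends 93
total 93 bytes, alignment 1

93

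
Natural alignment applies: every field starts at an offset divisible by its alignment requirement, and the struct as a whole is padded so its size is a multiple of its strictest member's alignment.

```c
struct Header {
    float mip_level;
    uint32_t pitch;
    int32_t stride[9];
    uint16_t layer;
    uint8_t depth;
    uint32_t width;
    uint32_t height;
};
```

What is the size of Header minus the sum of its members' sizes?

0..4  mip_level  (4B, 4-aligned)
4..8  pitch  (4B, 4-aligned)
8..44  stride  (36B, 4-aligned)
44..46  layer  (2B, 2-aligned)
46..47  depth  (1B, 1-aligned)
47..48  -- padding (1B)
48..52  width  (4B, 4-aligned)
52..56  height  (4B, 4-aligned)
sizeof = 56, alignof = 4
data bytes 55, size 56 → padding 1

1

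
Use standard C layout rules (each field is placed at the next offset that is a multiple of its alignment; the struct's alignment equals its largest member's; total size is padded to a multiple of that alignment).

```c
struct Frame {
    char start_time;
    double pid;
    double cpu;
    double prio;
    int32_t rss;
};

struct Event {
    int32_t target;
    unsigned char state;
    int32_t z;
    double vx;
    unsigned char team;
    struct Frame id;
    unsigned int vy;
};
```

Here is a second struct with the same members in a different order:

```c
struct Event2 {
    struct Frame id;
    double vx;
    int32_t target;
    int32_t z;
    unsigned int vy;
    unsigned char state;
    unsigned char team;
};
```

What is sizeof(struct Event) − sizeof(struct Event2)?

Frame: 0..1  start_time  (1B, 1-aligned); 1..8  -- padding (7B); 8..16  pid  (8B, 8-aligned); 16..24  cpu  (8B, 8-aligned); 24..32  prio  (8B, 8-aligned); 32..36  rss  (4B, 4-aligned); 36..40  -- tail padding (4B); sizeof = 40, alignof = 8
0..4  target  (4B, 4-aligned)
4..5  state  (1B, 1-aligned)
5..8  -- padding (3B)
8..12  z  (4B, 4-aligned)
12..16  -- padding (4B)
16..24  vx  (8B, 8-aligned)
24..25  team  (1B, 1-aligned)
25..32  -- padding (7B)
32..72  id  (40B, 8-aligned)
72..76  vy  (4B, 4-aligned)
76..80  -- tail padding (4B)
sizeof = 80, alignof = 8
— Event2 —
0..40  id  (40B, 8-aligned)
40..48  vx  (8B, 8-aligned)
48..52  target  (4B, 4-aligned)
52..56  z  (4B, 4-aligned)
56..60  vy  (4B, 4-aligned)
60..61  state  (1B, 1-aligned)
61..62  team  (1B, 1-aligned)
62..64  -- tail padding (2B)
sizeof = 64, alignof = 8
80 − 64 = 16

16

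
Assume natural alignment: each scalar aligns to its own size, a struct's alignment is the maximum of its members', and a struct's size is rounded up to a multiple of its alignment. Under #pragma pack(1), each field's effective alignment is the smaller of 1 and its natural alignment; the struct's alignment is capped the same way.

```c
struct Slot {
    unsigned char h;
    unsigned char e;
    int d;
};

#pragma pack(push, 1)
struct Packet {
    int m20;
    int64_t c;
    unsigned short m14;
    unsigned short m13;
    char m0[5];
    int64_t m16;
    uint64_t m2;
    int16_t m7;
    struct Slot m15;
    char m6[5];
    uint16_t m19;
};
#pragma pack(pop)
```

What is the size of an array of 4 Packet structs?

216

Slot: h at 0 (size 1, align 1) → ends 1; e at 1 (size 1, align 1) → ends 2; pad 2 to align 4 for d; d at 4 (size 4, align 4) → ends 8; total 8 bytes, alignment 4
m20 at 0 (size 4, align 1) → ends 4
c at 4 (size 8, align 1) → ends 12
m14 at 12 (size 2, align 1) → ends 14
m13 at 14 (size 2, align 1) → ends 16
m0 at 16 (size 5, align 1) → ends 21
m16 at 21 (size 8, align 1) → ends 29
m2 at 29 (size 8, align 1) → ends 37
m7 at 37 (size 2, align 1) → ends 39
m15 at 39 (size 8, align 1) → ends 47
m6 at 47 (size 5, align 1) → ends 52
m19 at 52 (size 2, align 1) → ends 54
total 54 bytes, alignment 1
array of 4: 4 × 54 = 216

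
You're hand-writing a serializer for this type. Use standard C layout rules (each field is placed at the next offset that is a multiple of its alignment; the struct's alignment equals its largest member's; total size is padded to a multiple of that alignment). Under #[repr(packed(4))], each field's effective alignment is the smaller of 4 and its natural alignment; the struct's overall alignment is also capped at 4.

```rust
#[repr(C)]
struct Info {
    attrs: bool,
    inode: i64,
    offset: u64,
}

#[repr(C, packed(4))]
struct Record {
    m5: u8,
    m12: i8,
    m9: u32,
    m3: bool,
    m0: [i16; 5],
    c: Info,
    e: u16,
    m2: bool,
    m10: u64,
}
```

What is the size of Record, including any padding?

56 bytes

Info: 0..1  attrs  (1B, 1-aligned); 1..8  -- padding (7B); 8..16  inode  (8B, 8-aligned); 16..24  offset  (8B, 8-aligned); sizeof = 24, alignof = 8
0..1  m5  (1B, 1-aligned)
1..2  m12  (1B, 1-aligned)
2..4  -- padding (2B)
4..8  m9  (4B, 4-aligned)
8..9  m3  (1B, 1-aligned)
9..10  -- padding (1B)
10..20  m0  (10B, 2-aligned)
20..44  c  (24B, 4-aligned)
44..46  e  (2B, 2-aligned)
46..47  m2  (1B, 1-aligned)
47..48  -- padding (1B)
48..56  m10  (8B, 4-aligned)
sizeof = 56, alignof = 4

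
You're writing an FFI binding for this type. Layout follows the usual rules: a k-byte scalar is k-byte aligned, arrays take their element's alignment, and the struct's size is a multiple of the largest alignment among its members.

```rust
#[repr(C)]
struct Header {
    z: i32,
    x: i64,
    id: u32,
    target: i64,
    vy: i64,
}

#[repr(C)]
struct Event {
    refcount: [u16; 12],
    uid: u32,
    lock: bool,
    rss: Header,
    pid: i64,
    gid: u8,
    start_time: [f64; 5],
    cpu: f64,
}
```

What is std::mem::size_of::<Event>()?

136

Header: z at 0 (size 4, align 4) → ends 4; pad 4 to align 8 for x; x at 8 (size 8, align 8) → ends 16; id at 16 (size 4, align 4) → ends 20; pad 4 to align 8 for target; target at 24 (size 8, align 8) → ends 32; vy at 32 (size 8, align 8) → ends 40; total 40 bytes, alignment 8
refcount at 0 (size 24, align 2) → ends 24
uid at 24 (size 4, align 4) → ends 28
lock at 28 (size 1, align 1) → ends 29
pad 3 to align 8 for rss
rss at 32 (size 40, align 8) → ends 72
pid at 72 (size 8, align 8) → ends 80
gid at 80 (size 1, align 1) → ends 81
pad 7 to align 8 for start_time
start_time at 88 (size 40, align 8) → ends 128
cpu at 128 (size 8, align 8) → ends 136
total 136 bytes, alignment 8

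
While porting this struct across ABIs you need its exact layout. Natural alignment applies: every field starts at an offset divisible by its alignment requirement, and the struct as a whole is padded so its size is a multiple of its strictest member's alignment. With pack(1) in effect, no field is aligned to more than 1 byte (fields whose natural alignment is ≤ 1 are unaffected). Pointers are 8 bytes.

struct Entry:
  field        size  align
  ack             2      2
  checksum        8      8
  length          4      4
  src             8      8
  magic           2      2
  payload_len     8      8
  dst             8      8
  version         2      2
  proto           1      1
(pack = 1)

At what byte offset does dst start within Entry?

ack at 0 (size 2, align 1) → ends 2
checksum at 2 (size 8, align 1) → ends 10
length at 10 (size 4, align 1) → ends 14
src at 14 (size 8, align 1) → ends 22
magic at 22 (size 2, align 1) → ends 24
payload_len at 24 (size 8, align 1) → ends 32
dst at 32 (size 8, align 1) → ends 40

32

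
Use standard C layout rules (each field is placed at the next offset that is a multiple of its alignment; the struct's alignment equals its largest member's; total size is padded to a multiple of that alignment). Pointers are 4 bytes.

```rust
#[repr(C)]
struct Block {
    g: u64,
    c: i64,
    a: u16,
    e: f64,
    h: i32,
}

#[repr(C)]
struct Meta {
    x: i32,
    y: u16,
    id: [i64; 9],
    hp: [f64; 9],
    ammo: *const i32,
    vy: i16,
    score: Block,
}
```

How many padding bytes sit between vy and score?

Block: 0..8  g  (8B, 8-aligned); 8..16  c  (8B, 8-aligned); 16..18  a  (2B, 2-aligned); 18..24  -- padding (6B); 24..32  e  (8B, 8-aligned); 32..36  h  (4B, 4-aligned); 36..40  -- tail padding (4B); sizeof = 40, alignof = 8
0..4  x  (4B, 4-aligned)
4..6  y  (2B, 2-aligned)
6..8  -- padding (2B)
8..80  id  (72B, 8-aligned)
80..152  hp  (72B, 8-aligned)
152..156  ammo  (4B, 4-aligned)
156..158  vy  (2B, 2-aligned)
158..160  -- padding (2B)
160..200  score  (40B, 8-aligned)

2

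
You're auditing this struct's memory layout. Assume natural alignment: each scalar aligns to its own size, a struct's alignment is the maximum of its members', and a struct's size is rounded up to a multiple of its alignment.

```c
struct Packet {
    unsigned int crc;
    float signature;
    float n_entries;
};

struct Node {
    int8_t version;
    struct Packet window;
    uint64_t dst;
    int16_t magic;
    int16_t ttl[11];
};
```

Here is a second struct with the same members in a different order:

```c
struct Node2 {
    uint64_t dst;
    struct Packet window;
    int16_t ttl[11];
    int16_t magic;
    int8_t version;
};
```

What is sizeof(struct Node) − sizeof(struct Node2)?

0

Packet: crc at 0 (size 4, align 4) → ends 4; signature at 4 (size 4, align 4) → ends 8; n_entries at 8 (size 4, align 4) → ends 12; total 12 bytes, alignment 4
version at 0 (size 1, align 1) → ends 1
pad 3 to align 4 for window
window at 4 (size 12, align 4) → ends 16
dst at 16 (size 8, align 8) → ends 24
magic at 24 (size 2, align 2) → ends 26
ttl at 26 (size 22, align 2) → ends 48
total 48 bytes, alignment 8
— Node2 —
dst at 0 (size 8, align 8) → ends 8
window at 8 (size 12, align 4) → ends 20
ttl at 20 (size 22, align 2) → ends 42
magic at 42 (size 2, align 2) → ends 44
version at 44 (size 1, align 1) → ends 45
tail pad 3 to reach multiple of 8
total 48 bytes, alignment 8
48 − 48 = 0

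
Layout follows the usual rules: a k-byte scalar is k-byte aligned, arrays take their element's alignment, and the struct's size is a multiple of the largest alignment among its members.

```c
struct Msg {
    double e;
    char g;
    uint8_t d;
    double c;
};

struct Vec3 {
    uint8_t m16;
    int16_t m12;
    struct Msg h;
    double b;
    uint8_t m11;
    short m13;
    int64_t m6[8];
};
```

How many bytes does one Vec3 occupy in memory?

Msg: 0..8  e  (8B, 8-aligned); 8..9  g  (1B, 1-aligned); 9..10  d  (1B, 1-aligned); 10..16  -- padding (6B); 16..24  c  (8B, 8-aligned); sizeof = 24, alignof = 8
0..1  m16  (1B, 1-aligned)
1..2  -- padding (1B)
2..4  m12  (2B, 2-aligned)
4..8  -- padding (4B)
8..32  h  (24B, 8-aligned)
32..40  b  (8B, 8-aligned)
40..41  m11  (1B, 1-aligned)
41..42  -- padding (1B)
42..44  m13  (2B, 2-aligned)
44..48  -- padding (4B)
48..112  m6  (64B, 8-aligned)
sizeof = 112, alignof = 8

112 bytes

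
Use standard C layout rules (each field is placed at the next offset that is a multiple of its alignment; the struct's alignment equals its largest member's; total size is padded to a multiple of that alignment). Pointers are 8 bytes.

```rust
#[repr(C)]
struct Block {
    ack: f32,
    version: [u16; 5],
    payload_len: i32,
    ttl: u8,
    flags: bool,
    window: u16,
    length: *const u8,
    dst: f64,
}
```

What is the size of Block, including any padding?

@0: ack [4B, align 4] → 4
@4: version [10B, align 2] → 14
+2 pad (align 4)
@16: payload_len [4B, align 4] → 20
@20: ttl [1B, align 1] → 21
@21: flags [1B, align 1] → 22
@22: window [2B, align 2] → 24
@24: length [8B, align 8] → 32
@32: dst [8B, align 8] → 40
size 40, align 8

40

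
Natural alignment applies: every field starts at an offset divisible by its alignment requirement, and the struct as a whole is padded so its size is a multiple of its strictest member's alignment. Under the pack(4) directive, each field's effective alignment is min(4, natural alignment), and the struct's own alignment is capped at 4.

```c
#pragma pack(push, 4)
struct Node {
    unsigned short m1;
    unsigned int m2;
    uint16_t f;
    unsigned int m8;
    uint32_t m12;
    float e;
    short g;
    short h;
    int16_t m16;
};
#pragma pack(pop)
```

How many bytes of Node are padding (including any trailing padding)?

6

m1 at 0 (size 2, align 2) → ends 2
pad 2 to align 4 for m2
m2 at 4 (size 4, align 4) → ends 8
f at 8 (size 2, align 2) → ends 10
pad 2 to align 4 for m8
m8 at 12 (size 4, align 4) → ends 16
m12 at 16 (size 4, align 4) → ends 20
e at 20 (size 4, align 4) → ends 24
g at 24 (size 2, align 2) → ends 26
h at 26 (size 2, align 2) → ends 28
m16 at 28 (size 2, align 2) → ends 30
tail pad 2 to reach multiple of 4
total 32 bytes, alignment 4
data bytes 26, size 32 → padding 6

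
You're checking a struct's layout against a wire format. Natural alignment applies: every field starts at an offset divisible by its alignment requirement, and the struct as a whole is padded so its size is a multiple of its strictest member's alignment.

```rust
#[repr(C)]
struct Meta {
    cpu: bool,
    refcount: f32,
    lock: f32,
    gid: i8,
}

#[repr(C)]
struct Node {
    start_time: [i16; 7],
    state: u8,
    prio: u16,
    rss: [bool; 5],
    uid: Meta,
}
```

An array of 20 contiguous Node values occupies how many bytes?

Meta: @0: cpu [1B, align 1] → 1; +3 pad (align 4); @4: refcount [4B, align 4] → 8; @8: lock [4B, align 4] → 12; @12: gid [1B, align 1] → 13; +3 tail pad (align 4); size 16, align 4
@0: start_time [14B, align 2] → 14
@14: state [1B, align 1] → 15
+1 pad (align 2)
@16: prio [2B, align 2] → 18
@18: rss [5B, align 1] → 23
+1 pad (align 4)
@24: uid [16B, align 4] → 40
size 40, align 4
array of 20: 20 × 40 = 800

800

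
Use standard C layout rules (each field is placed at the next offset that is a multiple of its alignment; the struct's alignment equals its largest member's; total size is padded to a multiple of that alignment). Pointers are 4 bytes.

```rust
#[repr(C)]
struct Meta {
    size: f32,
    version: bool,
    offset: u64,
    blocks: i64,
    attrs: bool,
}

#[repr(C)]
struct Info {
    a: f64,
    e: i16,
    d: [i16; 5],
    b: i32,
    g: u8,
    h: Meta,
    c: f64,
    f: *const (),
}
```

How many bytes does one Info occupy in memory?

80

Meta: 0..4  size  (4B, 4-aligned); 4..5  version  (1B, 1-aligned); 5..8  -- padding (3B); 8..16  offset  (8B, 8-aligned); 16..24  blocks  (8B, 8-aligned); 24..25  attrs  (1B, 1-aligned); 25..32  -- tail padding (7B); sizeof = 32, alignof = 8
0..8  a  (8B, 8-aligned)
8..10  e  (2B, 2-aligned)
10..20  d  (10B, 2-aligned)
20..24  b  (4B, 4-aligned)
24..25  g  (1B, 1-aligned)
25..32  -- padding (7B)
32..64  h  (32B, 8-aligned)
64..72  c  (8B, 8-aligned)
72..76  f  (4B, 4-aligned)
76..80  -- tail padding (4B)
sizeof = 80, alignof = 8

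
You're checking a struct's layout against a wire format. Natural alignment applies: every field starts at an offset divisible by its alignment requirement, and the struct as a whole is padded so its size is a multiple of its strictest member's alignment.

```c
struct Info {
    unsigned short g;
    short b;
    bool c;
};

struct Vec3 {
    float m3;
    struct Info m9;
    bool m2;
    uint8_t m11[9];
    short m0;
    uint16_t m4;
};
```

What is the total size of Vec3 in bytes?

Info: @0: g [2B, align 2] → 2; @2: b [2B, align 2] → 4; @4: c [1B, align 1] → 5; +1 tail pad (align 2); size 6, align 2
@0: m3 [4B, align 4] → 4
@4: m9 [6B, align 2] → 10
@10: m2 [1B, align 1] → 11
@11: m11 [9B, align 1] → 20
@20: m0 [2B, align 2] → 22
@22: m4 [2B, align 2] → 24
size 24, align 4

24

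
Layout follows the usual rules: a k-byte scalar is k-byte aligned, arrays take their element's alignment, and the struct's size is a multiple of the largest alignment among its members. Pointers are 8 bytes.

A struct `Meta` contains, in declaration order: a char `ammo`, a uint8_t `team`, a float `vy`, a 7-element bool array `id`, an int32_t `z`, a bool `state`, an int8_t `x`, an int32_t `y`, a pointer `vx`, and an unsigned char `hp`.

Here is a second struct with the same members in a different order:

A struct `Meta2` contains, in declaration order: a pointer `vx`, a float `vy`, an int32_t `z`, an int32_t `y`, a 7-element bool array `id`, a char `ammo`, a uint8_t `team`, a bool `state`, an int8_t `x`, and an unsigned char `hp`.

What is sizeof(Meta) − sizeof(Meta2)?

16

0..1  ammo  (1B, 1-aligned)
1..2  team  (1B, 1-aligned)
2..4  -- padding (2B)
4..8  vy  (4B, 4-aligned)
8..15  id  (7B, 1-aligned)
15..16  -- padding (1B)
16..20  z  (4B, 4-aligned)
20..21  state  (1B, 1-aligned)
21..22  x  (1B, 1-aligned)
22..24  -- padding (2B)
24..28  y  (4B, 4-aligned)
28..32  -- padding (4B)
32..40  vx  (8B, 8-aligned)
40..41  hp  (1B, 1-aligned)
41..48  -- tail padding (7B)
sizeof = 48, alignof = 8
— Meta2 —
0..8  vx  (8B, 8-aligned)
8..12  vy  (4B, 4-aligned)
12..16  z  (4B, 4-aligned)
16..20  y  (4B, 4-aligned)
20..27  id  (7B, 1-aligned)
27..28  ammo  (1B, 1-aligned)
28..29  team  (1B, 1-aligned)
29..30  state  (1B, 1-aligned)
30..31  x  (1B, 1-aligned)
31..32  hp  (1B, 1-aligned)
sizeof = 32, alignof = 8
48 − 32 = 16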